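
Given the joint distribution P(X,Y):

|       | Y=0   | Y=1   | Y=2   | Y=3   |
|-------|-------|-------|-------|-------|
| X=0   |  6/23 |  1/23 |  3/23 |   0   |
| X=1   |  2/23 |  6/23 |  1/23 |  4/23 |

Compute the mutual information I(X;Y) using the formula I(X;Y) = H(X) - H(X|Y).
0.3843 bits

I(X;Y) = H(X) - H(X|Y)

Marginal of X (row sums):
  P(X=0) = 6/23 + 1/23 + 3/23 + 0 = 10/23
  P(X=1) = 2/23 + 6/23 + 1/23 + 4/23 = 13/23
H(X) = -[(10/23)·log₂(10/23) + (13/23)·log₂(13/23)]
  = 0.52245 + 0.46524 = 0.98769 bits

Marginal of Y (column sums):
  P(Y=0) = 6/23 + 2/23 = 8/23
  P(Y=1) = 1/23 + 6/23 = 7/23
  P(Y=2) = 3/23 + 1/23 = 4/23
  P(Y=3) = 0 + 4/23 = 4/23
H(X|Y) = Σ_y P(y)·H(X|Y=y):
  Y=0: P(Y=0) = 8/23, P(X|Y=0) = (3/4, 1/4) → H(X|Y=0) = 0.81128
  Y=1: P(Y=1) = 7/23, P(X|Y=1) = (1/7, 6/7) → H(X|Y=1) = 0.59167
  Y=2: P(Y=2) = 4/23, P(X|Y=2) = (3/4, 1/4) → H(X|Y=2) = 0.81128
  Y=3: P(Y=3) = 4/23, P(X|Y=3) = (0, 1) → H(X|Y=3) = 0.00000
H(X|Y) = (8/23)·0.81128 + (7/23)·0.59167 + (4/23)·0.81128 + (4/23)·0.00000 = 0.60335 bits

I(X;Y) = H(X) - H(X|Y) = 0.98769 - 0.60335 = 0.3843 bits

Cross-check via I(X;Y) = H(X) + H(Y) - H(X,Y): computing H(Y) from the column sums and H(X,Y) from the 8 cells in the same way gives H(Y) = 1.93002 bits and H(X,Y) = 2.53337 bits, so
I(X;Y) = 0.98769 + 1.93002 - 2.53337 = 0.3843 bits ✓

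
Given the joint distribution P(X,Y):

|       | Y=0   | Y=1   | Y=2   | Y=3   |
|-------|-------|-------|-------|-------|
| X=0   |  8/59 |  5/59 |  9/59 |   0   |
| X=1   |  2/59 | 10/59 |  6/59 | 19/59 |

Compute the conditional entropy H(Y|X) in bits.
1.6149 bits

H(Y|X) = H(X,Y) - H(X)

H(X,Y) = -Σ_{x,y} P(x,y) log₂ P(x,y). Per-cell terms -P(x,y)·log₂P(x,y):
  X=0: 0.3909, 0.3018, 0.4138, 0.0000
  X=1: 0.1655, 0.4340, 0.3354, 0.5264
  (cells with P = 0 contribute 0)
Sum of the 8 terms: H(X,Y) = 2.5678 bits

Marginal of X (row sums):
  P(X=0) = 8/59 + 5/59 + 9/59 + 0 = 22/59
  P(X=1) = 2/59 + 10/59 + 6/59 + 19/59 = 37/59
H(X) = -[(22/59)·log₂(22/59) + (37/59)·log₂(37/59)]
  = 0.5307 + 0.4222 = 0.9529 bits

H(Y|X) = H(X,Y) - H(X) = 2.5678 - 0.9529 = 1.6149 bits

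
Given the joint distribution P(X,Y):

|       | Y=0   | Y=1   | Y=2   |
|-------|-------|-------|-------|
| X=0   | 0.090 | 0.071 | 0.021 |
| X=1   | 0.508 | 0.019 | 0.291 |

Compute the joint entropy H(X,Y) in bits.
1.8239 bits

H(X,Y) = -Σ_{x,y} P(x,y) log₂ P(x,y). Per-cell terms -P(x,y)·log₂P(x,y):
  X=0: 0.31265, 0.27094, 0.11704
  X=1: 0.49637, 0.10864, 0.51824
Sum of the 6 terms: H(X,Y) = 1.8239 bits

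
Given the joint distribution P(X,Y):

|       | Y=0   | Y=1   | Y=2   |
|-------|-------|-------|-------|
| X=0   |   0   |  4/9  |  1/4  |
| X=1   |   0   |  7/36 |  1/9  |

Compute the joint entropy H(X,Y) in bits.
1.8316 bits

H(X,Y) = -Σ_{x,y} P(x,y) log₂ P(x,y). Per-cell terms -P(x,y)·log₂P(x,y):
  X=0: 0.0000, 0.5200, 0.5000
  X=1: 0.0000, 0.4594, 0.3522
  (cells with P = 0 contribute 0)
Sum of the 6 terms: H(X,Y) = 1.8316 bits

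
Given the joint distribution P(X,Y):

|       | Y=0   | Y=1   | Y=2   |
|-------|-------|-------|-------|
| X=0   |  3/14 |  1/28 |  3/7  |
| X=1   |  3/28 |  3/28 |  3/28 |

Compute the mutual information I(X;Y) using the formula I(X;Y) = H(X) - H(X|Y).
0.1081 bits

I(X;Y) = H(X) - H(X|Y)

Marginal of X (row sums):
  P(X=0) = 3/14 + 1/28 + 3/7 = 19/28
  P(X=1) = 3/28 + 3/28 + 3/28 = 9/28
H(X) = -[(19/28)·log₂(19/28) + (9/28)·log₂(9/28)]
  = 0.3796 + 0.5263 = 0.9059 bits

Marginal of Y (column sums):
  P(Y=0) = 3/14 + 3/28 = 9/28
  P(Y=1) = 1/28 + 3/28 = 1/7
  P(Y=2) = 3/7 + 3/28 = 15/28
H(X|Y) = Σ_y P(y)·H(X|Y=y):
  Y=0: P(Y=0) = 9/28, P(X|Y=0) = (2/3, 1/3) → H(X|Y=0) = 0.9183
  Y=1: P(Y=1) = 1/7, P(X|Y=1) = (1/4, 3/4) → H(X|Y=1) = 0.8113
  Y=2: P(Y=2) = 15/28, P(X|Y=2) = (4/5, 1/5) → H(X|Y=2) = 0.7219
H(X|Y) = (9/28)·0.9183 + (1/7)·0.8113 + (15/28)·0.7219 = 0.7978 bits

I(X;Y) = H(X) - H(X|Y) = 0.9059 - 0.7978 = 0.1081 bits

Cross-check via I(X;Y) = H(X) + H(Y) - H(X,Y): computing H(Y) from the column sums and H(X,Y) from the 6 cells in the same way gives H(Y) = 1.4098 bits and H(X,Y) = 2.2076 bits, so
I(X;Y) = 0.9059 + 1.4098 - 2.2076 = 0.1081 bits ✓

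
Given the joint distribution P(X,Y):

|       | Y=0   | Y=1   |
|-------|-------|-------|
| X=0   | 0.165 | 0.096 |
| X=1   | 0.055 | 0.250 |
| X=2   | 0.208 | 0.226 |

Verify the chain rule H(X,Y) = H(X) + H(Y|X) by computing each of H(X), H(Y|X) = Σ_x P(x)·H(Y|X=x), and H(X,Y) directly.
H(X) = 1.5509 bits, H(Y|X) = 0.8888 bits, H(X,Y) = 2.4397 bits

Marginal of X (row sums):
  P(X=0) = 0.165 + 0.096 = 0.261
  P(X=1) = 0.055 + 0.250 = 0.305
  P(X=2) = 0.208 + 0.226 = 0.434
H(X) = -[0.261·log₂(0.261) + 0.305·log₂(0.305) + 0.434·log₂(0.434)]
  = 0.5058 + 0.5225 + 0.5226 = 1.5509 bits

H(Y|X) = Σ_x P(x)·H(Y|X=x):
  X=0: P(X=0) = 0.261, P(Y|X=0) = (55/87, 32/87) → H(Y|X=0) = 0.9490
  X=1: P(X=1) = 0.305, P(Y|X=1) = (11/61, 50/61) → H(Y|X=1) = 0.6808
  X=2: P(X=2) = 0.434, P(Y|X=2) = (104/217, 113/217) → H(Y|X=2) = 0.9988
H(Y|X) = 0.261·0.9490 + 0.305·0.6808 + 0.434·0.9988 = 0.8888 bits

H(X,Y) = -Σ_{x,y} P(x,y) log₂ P(x,y). Per-cell terms -P(x,y)·log₂P(x,y):
  X=0: 0.4289, 0.3246
  X=1: 0.2301, 0.5000
  X=2: 0.4712, 0.4849
Sum of the 6 terms: H(X,Y) = 2.4397 bits

Chain rule check:
  H(X) + H(Y|X) = 1.5509 + 0.8888 = 2.4397 bits
  H(X,Y) = 2.4397 bits
✓ Chain rule verified.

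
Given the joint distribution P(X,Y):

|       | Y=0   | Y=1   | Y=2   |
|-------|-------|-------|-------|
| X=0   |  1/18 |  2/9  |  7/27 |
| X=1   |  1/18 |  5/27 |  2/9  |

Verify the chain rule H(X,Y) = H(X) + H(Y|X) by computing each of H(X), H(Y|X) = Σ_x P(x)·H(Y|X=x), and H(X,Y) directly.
H(X) = 0.9960 bits, H(Y|X) = 1.3872 bits, H(X,Y) = 2.3832 bits

Marginal of X (row sums):
  P(X=0) = 1/18 + 2/9 + 7/27 = 29/54
  P(X=1) = 1/18 + 5/27 + 2/9 = 25/54
H(X) = -[(29/54)·log₂(29/54) + (25/54)·log₂(25/54)]
  = 0.48167 + 0.51437 = 0.9960 bits

H(Y|X) = Σ_x P(x)·H(Y|X=x):
  X=0: P(X=0) = 29/54, P(Y|X=0) = (3/29, 12/29, 14/29) → H(Y|X=0) = 1.37255
  X=1: P(X=1) = 25/54, P(Y|X=1) = (3/25, 2/5, 12/25) → H(Y|X=1) = 1.40411
H(Y|X) = (29/54)·1.37255 + (25/54)·1.40411 = 1.3872 bits

H(X,Y) = -Σ_{x,y} P(x,y) log₂ P(x,y). Per-cell terms -P(x,y)·log₂P(x,y):
  X=0: 0.23166, 0.48221, 0.50492
  X=1: 0.23166, 0.45055, 0.48221
Sum of the 6 terms: H(X,Y) = 2.3832 bits

Chain rule check:
  H(X) + H(Y|X) = 0.9960 + 1.3872 = 2.3832 bits
  H(X,Y) = 2.3832 bits
✓ Chain rule verified.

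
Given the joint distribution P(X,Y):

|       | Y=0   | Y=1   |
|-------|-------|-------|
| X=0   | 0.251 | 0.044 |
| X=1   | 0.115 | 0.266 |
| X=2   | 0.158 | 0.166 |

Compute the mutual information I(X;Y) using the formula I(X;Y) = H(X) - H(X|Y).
0.1586 bits

I(X;Y) = H(X) - H(X|Y)

Marginal of X (row sums):
  P(X=0) = 0.251 + 0.044 = 0.295
  P(X=1) = 0.115 + 0.266 = 0.381
  P(X=2) = 0.158 + 0.166 = 0.324
H(X) = -[0.295·log₂(0.295) + 0.381·log₂(0.381) + 0.324·log₂(0.324)]
  = 0.5196 + 0.5304 + 0.5268 = 1.5768 bits

Marginal of Y (column sums):
  P(Y=0) = 0.251 + 0.115 + 0.158 = 0.524
  P(Y=1) = 0.044 + 0.266 + 0.166 = 0.476
H(X|Y) = Σ_y P(y)·H(X|Y=y):
  Y=0: P(Y=0) = 0.524, P(X|Y=0) = (251/524, 115/524, 79/262) → H(X|Y=0) = 1.5104
  Y=1: P(Y=1) = 0.476, P(X|Y=1) = (11/119, 19/34, 83/238) → H(X|Y=1) = 1.3167
H(X|Y) = 0.524·1.5104 + 0.476·1.3167 = 1.4182 bits

I(X;Y) = H(X) - H(X|Y) = 1.5768 - 1.4182 = 0.1586 bits

Cross-check via I(X;Y) = H(X) + H(Y) - H(X,Y): computing H(Y) from the column sums and H(X,Y) from the 6 cells in the same way gives H(Y) = 0.9983 bits and H(X,Y) = 2.4165 bits, so
I(X;Y) = 1.5768 + 0.9983 - 2.4165 = 0.1586 bits ✓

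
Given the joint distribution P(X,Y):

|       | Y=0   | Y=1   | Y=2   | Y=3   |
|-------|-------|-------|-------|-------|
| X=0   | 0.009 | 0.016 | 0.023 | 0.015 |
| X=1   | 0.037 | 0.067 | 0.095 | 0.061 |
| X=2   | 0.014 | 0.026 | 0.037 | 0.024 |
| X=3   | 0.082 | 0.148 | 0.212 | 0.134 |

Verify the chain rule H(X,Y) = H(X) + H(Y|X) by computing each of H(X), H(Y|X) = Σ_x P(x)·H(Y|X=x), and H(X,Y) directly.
H(X) = 1.5490 bits, H(Y|X) = 1.9247 bits, H(X,Y) = 3.4737 bits

Marginal of X (row sums):
  P(X=0) = 0.009 + 0.016 + 0.023 + 0.015 = 0.063
  P(X=1) = 0.037 + 0.067 + 0.095 + 0.061 = 0.260
  P(X=2) = 0.014 + 0.026 + 0.037 + 0.024 = 0.101
  P(X=3) = 0.082 + 0.148 + 0.212 + 0.134 = 0.576
H(X) = -[0.063·log₂(0.063) + 0.260·log₂(0.260) + 0.101·log₂(0.101) + 0.576·log₂(0.576)]
  = 0.25128 + 0.50529 + 0.33406 + 0.45841 = 1.5490 bits

H(Y|X) = Σ_x P(x)·H(Y|X=x):
  X=0: P(X=0) = 0.063, P(Y|X=0) = (1/7, 16/63, 23/63, 5/21) → H(Y|X=0) = 1.92689
  X=1: P(X=1) = 0.260, P(Y|X=1) = (37/260, 67/260, 19/52, 61/260) → H(Y|X=1) = 1.92587
  X=2: P(X=2) = 0.101, P(Y|X=2) = (14/101, 26/101, 37/101, 24/101) → H(Y|X=2) = 1.92254
  X=3: P(X=3) = 0.576, P(Y|X=3) = (41/288, 37/144, 53/144, 67/288) → H(Y|X=3) = 1.92428
H(Y|X) = 0.063·1.92689 + 0.260·1.92587 + 0.101·1.92254 + 0.576·1.92428 = 1.9247 bits

H(X,Y) = -Σ_{x,y} P(x,y) log₂ P(x,y). Per-cell terms -P(x,y)·log₂P(x,y):
  X=0: 0.06116, 0.09545, 0.12517, 0.09088
  X=1: 0.17598, 0.26128, 0.32261, 0.24614
  X=2: 0.08622, 0.13690, 0.17598, 0.12914
  X=3: 0.29588, 0.40794, 0.47443, 0.38856
Sum of the 16 terms: H(X,Y) = 3.4737 bits

Chain rule check:
  H(X) + H(Y|X) = 1.5490 + 1.9247 = 3.4737 bits
  H(X,Y) = 3.4737 bits
✓ Chain rule verified.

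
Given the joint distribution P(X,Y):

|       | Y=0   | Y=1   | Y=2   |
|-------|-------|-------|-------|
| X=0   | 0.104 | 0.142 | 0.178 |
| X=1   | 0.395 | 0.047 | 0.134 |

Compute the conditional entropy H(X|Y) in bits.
0.8289 bits

H(X|Y) = H(X,Y) - H(Y)

H(X,Y) = -Σ_{x,y} P(x,y) log₂ P(x,y). Per-cell terms -P(x,y)·log₂P(x,y):
  X=0: 0.3396, 0.3999, 0.4432
  X=1: 0.5293, 0.2073, 0.3886
Sum of the 6 terms: H(X,Y) = 2.3079 bits

Marginal of Y (column sums):
  P(Y=0) = 0.104 + 0.395 = 0.499
  P(Y=1) = 0.142 + 0.047 = 0.189
  P(Y=2) = 0.178 + 0.134 = 0.312
H(Y) = -[0.499·log₂(0.499) + 0.189·log₂(0.189) + 0.312·log₂(0.312)]
  = 0.5004 + 0.4543 + 0.5243 = 1.4790 bits

H(X|Y) = H(X,Y) - H(Y) = 2.3079 - 1.4790 = 0.8289 bits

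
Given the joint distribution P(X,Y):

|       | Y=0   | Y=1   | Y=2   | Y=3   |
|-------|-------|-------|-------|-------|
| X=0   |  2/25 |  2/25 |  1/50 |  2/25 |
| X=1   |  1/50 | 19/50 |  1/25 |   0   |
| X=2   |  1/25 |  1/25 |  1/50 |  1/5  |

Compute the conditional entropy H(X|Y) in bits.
1.0624 bits

H(X|Y) = H(X,Y) - H(Y)

H(X,Y) = -Σ_{x,y} P(x,y) log₂ P(x,y). Per-cell terms -P(x,y)·log₂P(x,y):
  X=0: 0.29151, 0.29151, 0.11288, 0.29151
  X=1: 0.11288, 0.53045, 0.18575, 0.00000
  X=2: 0.18575, 0.18575, 0.11288, 0.46439
  (cells with P = 0 contribute 0)
Sum of the 12 terms: H(X,Y) = 2.76526 bits

Marginal of Y (column sums):
  P(Y=0) = 2/25 + 1/50 + 1/25 = 7/50
  P(Y=1) = 2/25 + 19/50 + 1/25 = 1/2
  P(Y=2) = 1/50 + 1/25 + 1/50 = 2/25
  P(Y=3) = 2/25 + 0 + 1/5 = 7/25
H(Y) = -[(7/50)·log₂(7/50) + (1/2)·log₂(1/2) + (2/25)·log₂(2/25) + (7/25)·log₂(7/25)]
  = 0.39711 + 0.50000 + 0.29151 + 0.51422 = 1.70284 bits

H(X|Y) = H(X,Y) - H(Y) = 2.76526 - 1.70284 = 1.0624 bits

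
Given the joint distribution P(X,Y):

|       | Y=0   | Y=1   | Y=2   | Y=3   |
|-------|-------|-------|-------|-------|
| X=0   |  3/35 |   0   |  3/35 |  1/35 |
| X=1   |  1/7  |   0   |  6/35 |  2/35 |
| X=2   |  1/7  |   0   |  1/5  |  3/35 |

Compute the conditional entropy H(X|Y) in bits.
1.5134 bits

H(X|Y) = H(X,Y) - H(Y)

H(X,Y) = -Σ_{x,y} P(x,y) log₂ P(x,y). Per-cell terms -P(x,y)·log₂P(x,y):
  X=0: 0.303799, 0.000000, 0.303799, 0.146551
  X=1: 0.401051, 0.000000, 0.436169, 0.235959
  X=2: 0.401051, 0.000000, 0.464386, 0.303799
  (cells with P = 0 contribute 0)
Sum of the 12 terms: H(X,Y) = 2.99656 bits

Marginal of Y (column sums):
  P(Y=0) = 3/35 + 1/7 + 1/7 = 13/35
  P(Y=1) = 0 + 0 + 0 = 0
  P(Y=2) = 3/35 + 6/35 + 1/5 = 16/35
  P(Y=3) = 1/35 + 2/35 + 3/35 = 6/35
H(Y) = -[(13/35)·log₂(13/35) + (16/35)·log₂(16/35) + (6/35)·log₂(6/35)]   (outcomes with P = 0 contribute 0)
  = 0.530713 + 0.516244 + 0.436169 = 1.48313 bits

H(X|Y) = H(X,Y) - H(Y) = 2.99656 - 1.48313 = 1.5134 bits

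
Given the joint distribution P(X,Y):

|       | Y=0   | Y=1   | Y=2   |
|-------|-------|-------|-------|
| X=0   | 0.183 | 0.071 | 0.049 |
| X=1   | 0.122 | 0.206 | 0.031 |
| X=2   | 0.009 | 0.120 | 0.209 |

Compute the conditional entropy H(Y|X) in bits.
1.2464 bits

H(Y|X) = H(X,Y) - H(X)

H(X,Y) = -Σ_{x,y} P(x,y) log₂ P(x,y). Per-cell terms -P(x,y)·log₂P(x,y):
  X=0: 0.44837, 0.27094, 0.21320
  X=1: 0.37028, 0.46953, 0.15536
  X=2: 0.06116, 0.36707, 0.47201
Sum of the 9 terms: H(X,Y) = 2.8279 bits

Marginal of X (row sums):
  P(X=0) = 0.183 + 0.071 + 0.049 = 0.303
  P(X=1) = 0.122 + 0.206 + 0.031 = 0.359
  P(X=2) = 0.009 + 0.120 + 0.209 = 0.338
H(X) = -[0.303·log₂(0.303) + 0.359·log₂(0.359) + 0.338·log₂(0.338)]
  = 0.52195 + 0.53058 + 0.52894 = 1.5815 bits

H(Y|X) = H(X,Y) - H(X) = 2.8279 - 1.5815 = 1.2464 bits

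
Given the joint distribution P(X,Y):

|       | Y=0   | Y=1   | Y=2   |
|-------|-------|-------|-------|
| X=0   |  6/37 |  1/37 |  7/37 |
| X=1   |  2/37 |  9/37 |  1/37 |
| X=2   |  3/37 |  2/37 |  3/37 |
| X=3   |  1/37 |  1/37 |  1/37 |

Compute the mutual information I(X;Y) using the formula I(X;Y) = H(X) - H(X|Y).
0.2899 bits

I(X;Y) = H(X) - H(X|Y)

Marginal of X (row sums):
  P(X=0) = 6/37 + 1/37 + 7/37 = 14/37
  P(X=1) = 2/37 + 9/37 + 1/37 = 12/37
  P(X=2) = 3/37 + 2/37 + 3/37 = 8/37
  P(X=3) = 1/37 + 1/37 + 1/37 = 3/37
H(X) = -[(14/37)·log₂(14/37) + (12/37)·log₂(12/37) + (8/37)·log₂(8/37) + (3/37)·log₂(3/37)]
  = 0.53052 + 0.52686 + 0.47772 + 0.29388 = 1.82898 bits

Marginal of Y (column sums):
  P(Y=0) = 6/37 + 2/37 + 3/37 + 1/37 = 12/37
  P(Y=1) = 1/37 + 9/37 + 2/37 + 1/37 = 13/37
  P(Y=2) = 7/37 + 1/37 + 3/37 + 1/37 = 12/37
H(X|Y) = Σ_y P(y)·H(X|Y=y):
  Y=0: P(Y=0) = 12/37, P(X|Y=0) = (1/2, 1/6, 1/4, 1/12) → H(X|Y=0) = 1.72957
  Y=1: P(Y=1) = 13/37, P(X|Y=1) = (1/13, 9/13, 2/13, 1/13) → H(X|Y=1) = 1.35203
  Y=2: P(Y=2) = 12/37, P(X|Y=2) = (7/12, 1/12, 1/4, 1/12) → H(X|Y=2) = 1.55110
H(X|Y) = (12/37)·1.72957 + (13/37)·1.35203 + (12/37)·1.55110 = 1.53904 bits

I(X;Y) = H(X) - H(X|Y) = 1.82898 - 1.53904 = 0.2899 bits

Cross-check via I(X;Y) = H(X) + H(Y) - H(X,Y): computing H(Y) from the column sums and H(X,Y) from the 12 cells in the same way gives H(Y) = 1.58392 bits and H(X,Y) = 3.12296 bits, so
I(X;Y) = 1.82898 + 1.58392 - 3.12296 = 0.2899 bits ✓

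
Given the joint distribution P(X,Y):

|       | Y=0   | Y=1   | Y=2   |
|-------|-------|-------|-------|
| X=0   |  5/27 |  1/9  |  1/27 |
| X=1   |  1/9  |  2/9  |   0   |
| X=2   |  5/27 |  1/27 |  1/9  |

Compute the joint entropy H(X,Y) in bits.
2.7922 bits

H(X,Y) = -Σ_{x,y} P(x,y) log₂ P(x,y). Per-cell terms -P(x,y)·log₂P(x,y):
  X=0: 0.45055, 0.35221, 0.17611
  X=1: 0.35221, 0.48221, 0.00000
  X=2: 0.45055, 0.17611, 0.35221
  (cells with P = 0 contribute 0)
Sum of the 9 terms: H(X,Y) = 2.7922 bits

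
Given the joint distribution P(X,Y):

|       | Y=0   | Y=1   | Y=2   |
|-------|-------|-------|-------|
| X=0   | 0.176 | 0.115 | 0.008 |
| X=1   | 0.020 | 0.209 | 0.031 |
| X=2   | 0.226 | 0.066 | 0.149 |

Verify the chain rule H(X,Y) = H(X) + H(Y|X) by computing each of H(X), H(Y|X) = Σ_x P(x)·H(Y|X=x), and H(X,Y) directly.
H(X) = 1.5470 bits, H(Y|X) = 1.2019 bits, H(X,Y) = 2.7489 bits

Marginal of X (row sums):
  P(X=0) = 0.176 + 0.115 + 0.008 = 0.299
  P(X=1) = 0.020 + 0.209 + 0.031 = 0.260
  P(X=2) = 0.226 + 0.066 + 0.149 = 0.441
H(X) = -[0.299·log₂(0.299) + 0.260·log₂(0.260) + 0.441·log₂(0.441)]
  = 0.52079 + 0.50529 + 0.52089 = 1.5470 bits

H(Y|X) = Σ_x P(x)·H(Y|X=x):
  X=0: P(X=0) = 0.299, P(Y|X=0) = (176/299, 5/13, 8/299) → H(Y|X=0) = 1.12002
  X=1: P(X=1) = 0.260, P(Y|X=1) = (1/13, 209/260, 31/260) → H(Y|X=1) = 0.90369
  X=2: P(X=2) = 0.441, P(Y|X=2) = (226/441, 22/147, 149/441) → H(Y|X=2) = 1.43328
H(Y|X) = 0.299·1.12002 + 0.260·0.90369 + 0.441·1.43328 = 1.2019 bits

H(X,Y) = -Σ_{x,y} P(x,y) log₂ P(x,y). Per-cell terms -P(x,y)·log₂P(x,y):
  X=0: 0.44112, 0.35883, 0.05573
  X=1: 0.11288, 0.47201, 0.15536
  X=2: 0.48491, 0.25881, 0.40925
Sum of the 9 terms: H(X,Y) = 2.7489 bits

Chain rule check:
  H(X) + H(Y|X) = 1.5470 + 1.2019 = 2.7489 bits
  H(X,Y) = 2.7489 bits
✓ Chain rule verified.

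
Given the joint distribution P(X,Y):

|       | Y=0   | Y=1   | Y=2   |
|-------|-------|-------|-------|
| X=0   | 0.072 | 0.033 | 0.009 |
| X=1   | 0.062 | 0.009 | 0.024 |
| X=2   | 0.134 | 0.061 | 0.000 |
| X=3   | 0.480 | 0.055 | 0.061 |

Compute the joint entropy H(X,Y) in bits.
2.5551 bits

H(X,Y) = -Σ_{x,y} P(x,y) log₂ P(x,y). Per-cell terms -P(x,y)·log₂P(x,y):
  X=0: 0.2733, 0.1624, 0.0612
  X=1: 0.2487, 0.0612, 0.1291
  X=2: 0.3886, 0.2461, 0.0000
  X=3: 0.5083, 0.2301, 0.2461
  (cells with P = 0 contribute 0)
Sum of the 12 terms: H(X,Y) = 2.5551 bits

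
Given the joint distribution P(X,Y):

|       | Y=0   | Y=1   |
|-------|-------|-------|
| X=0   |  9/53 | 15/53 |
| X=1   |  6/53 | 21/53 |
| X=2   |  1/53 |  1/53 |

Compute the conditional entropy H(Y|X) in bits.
0.8592 bits

H(Y|X) = H(X,Y) - H(X)

H(X,Y) = -Σ_{x,y} P(x,y) log₂ P(x,y). Per-cell terms -P(x,y)·log₂P(x,y):
  X=0: 0.43438, 0.51539
  X=1: 0.35581, 0.52920
  X=2: 0.10807, 0.10807
Sum of the 6 terms: H(X,Y) = 2.0509 bits

Marginal of X (row sums):
  P(X=0) = 9/53 + 15/53 = 24/53
  P(X=1) = 6/53 + 21/53 = 27/53
  P(X=2) = 1/53 + 1/53 = 2/53
H(X) = -[(24/53)·log₂(24/53) + (27/53)·log₂(27/53) + (2/53)·log₂(2/53)]
  = 0.51757 + 0.49570 + 0.17841 = 1.1917 bits

H(Y|X) = H(X,Y) - H(X) = 2.0509 - 1.1917 = 0.8592 bits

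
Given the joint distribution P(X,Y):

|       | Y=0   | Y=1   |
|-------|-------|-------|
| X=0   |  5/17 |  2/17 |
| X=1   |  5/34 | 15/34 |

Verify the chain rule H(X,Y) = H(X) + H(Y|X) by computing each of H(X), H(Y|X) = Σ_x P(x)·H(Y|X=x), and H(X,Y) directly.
H(X) = 0.9774 bits, H(Y|X) = 0.8326 bits, H(X,Y) = 1.8100 bits

Marginal of X (row sums):
  P(X=0) = 5/17 + 2/17 = 7/17
  P(X=1) = 5/34 + 15/34 = 10/17
H(X) = -[(7/17)·log₂(7/17) + (10/17)·log₂(10/17)]
  = 0.5271 + 0.4503 = 0.9774 bits

H(Y|X) = Σ_x P(x)·H(Y|X=x):
  X=0: P(X=0) = 7/17, P(Y|X=0) = (5/7, 2/7) → H(Y|X=0) = 0.8631
  X=1: P(X=1) = 10/17, P(Y|X=1) = (1/4, 3/4) → H(Y|X=1) = 0.8113
H(Y|X) = (7/17)·0.8631 + (10/17)·0.8113 = 0.8326 bits

H(X,Y) = -Σ_{x,y} P(x,y) log₂ P(x,y). Per-cell terms -P(x,y)·log₂P(x,y):
  X=0: 0.5193, 0.3632
  X=1: 0.4067, 0.5208
Sum of the 4 terms: H(X,Y) = 1.8100 bits

Chain rule check:
  H(X) + H(Y|X) = 0.9774 + 0.8326 = 1.8100 bits
  H(X,Y) = 1.8100 bits
✓ Chain rule verified.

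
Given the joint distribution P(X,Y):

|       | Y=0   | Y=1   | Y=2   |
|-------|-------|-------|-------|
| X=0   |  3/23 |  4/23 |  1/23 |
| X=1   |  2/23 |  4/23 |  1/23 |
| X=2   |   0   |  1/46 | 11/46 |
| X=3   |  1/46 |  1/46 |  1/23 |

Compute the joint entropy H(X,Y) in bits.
3.0113 bits

H(X,Y) = -Σ_{x,y} P(x,y) log₂ P(x,y). Per-cell terms -P(x,y)·log₂P(x,y):
  X=0: 0.38330, 0.43888, 0.19668
  X=1: 0.30640, 0.43888, 0.19668
  X=2: 0.00000, 0.12008, 0.49360
  X=3: 0.12008, 0.12008, 0.19668
  (cells with P = 0 contribute 0)
Sum of the 12 terms: H(X,Y) = 3.0113 bits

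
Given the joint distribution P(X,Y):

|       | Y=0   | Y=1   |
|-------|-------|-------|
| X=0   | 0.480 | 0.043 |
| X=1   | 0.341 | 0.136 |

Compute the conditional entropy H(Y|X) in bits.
0.6257 bits

H(Y|X) = H(X,Y) - H(X)

H(X,Y) = -Σ_{x,y} P(x,y) log₂ P(x,y). Per-cell terms -P(x,y)·log₂P(x,y):
  X=0: 0.50827, 0.19520
  X=1: 0.52929, 0.39145
Sum of the 4 terms: H(X,Y) = 1.6242 bits

Marginal of X (row sums):
  P(X=0) = 0.480 + 0.043 = 0.523
  P(X=1) = 0.341 + 0.136 = 0.477
H(X) = -[0.523·log₂(0.523) + 0.477·log₂(0.477)]
  = 0.48907 + 0.50941 = 0.9985 bits

H(Y|X) = H(X,Y) - H(X) = 1.6242 - 0.9985 = 0.6257 bits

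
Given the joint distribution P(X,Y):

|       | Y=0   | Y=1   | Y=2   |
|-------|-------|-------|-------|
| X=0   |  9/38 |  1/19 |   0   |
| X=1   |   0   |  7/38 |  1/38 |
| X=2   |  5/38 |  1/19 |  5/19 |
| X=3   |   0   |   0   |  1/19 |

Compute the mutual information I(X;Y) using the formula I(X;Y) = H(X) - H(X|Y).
0.6692 bits

I(X;Y) = H(X) - H(X|Y)

Marginal of X (row sums):
  P(X=0) = 9/38 + 1/19 + 0 = 11/38
  P(X=1) = 0 + 7/38 + 1/38 = 4/19
  P(X=2) = 5/38 + 1/19 + 5/19 = 17/38
  P(X=3) = 0 + 0 + 1/19 = 1/19
H(X) = -[(11/38)·log₂(11/38) + (4/19)·log₂(4/19) + (17/38)·log₂(17/38) + (1/19)·log₂(1/19)]
  = 0.51772 + 0.47325 + 0.51916 + 0.22358 = 1.7337 bits

Marginal of Y (column sums):
  P(Y=0) = 9/38 + 0 + 5/38 + 0 = 7/19
  P(Y=1) = 1/19 + 7/38 + 1/19 + 0 = 11/38
  P(Y=2) = 0 + 1/38 + 5/19 + 1/19 = 13/38
H(X|Y) = Σ_y P(y)·H(X|Y=y):
  Y=0: P(Y=0) = 7/19, P(X|Y=0) = (9/14, 0, 5/14, 0) → H(X|Y=0) = 0.94029
  Y=1: P(Y=1) = 11/38, P(X|Y=1) = (2/11, 7/11, 2/11, 0) → H(X|Y=1) = 1.30930
  Y=2: P(Y=2) = 13/38, P(X|Y=2) = (0, 1/13, 10/13, 2/13) → H(X|Y=2) = 0.99126
H(X|Y) = (7/19)·0.94029 + (11/38)·1.30930 + (13/38)·0.99126 = 1.0645 bits

I(X;Y) = H(X) - H(X|Y) = 1.7337 - 1.0645 = 0.6692 bits

Cross-check via I(X;Y) = H(X) + H(Y) - H(X,Y): computing H(Y) from the column sums and H(X,Y) from the 12 cells in the same way gives H(Y) = 1.5779 bits and H(X,Y) = 2.6424 bits, so
I(X;Y) = 1.7337 + 1.5779 - 2.6424 = 0.6692 bits ✓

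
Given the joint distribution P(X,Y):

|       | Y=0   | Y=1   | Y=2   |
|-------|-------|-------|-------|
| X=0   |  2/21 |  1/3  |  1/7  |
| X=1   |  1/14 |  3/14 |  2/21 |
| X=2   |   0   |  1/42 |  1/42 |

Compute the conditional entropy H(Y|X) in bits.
1.3796 bits

H(Y|X) = H(X,Y) - H(X)

H(X,Y) = -Σ_{x,y} P(x,y) log₂ P(x,y). Per-cell terms -P(x,y)·log₂P(x,y):
  X=0: 0.32308, 0.52832, 0.40105
  X=1: 0.27195, 0.47623, 0.32308
  X=2: 0.00000, 0.12839, 0.12839
  (cells with P = 0 contribute 0)
Sum of the 9 terms: H(X,Y) = 2.5805 bits

Marginal of X (row sums):
  P(X=0) = 2/21 + 1/3 + 1/7 = 4/7
  P(X=1) = 1/14 + 3/14 + 2/21 = 8/21
  P(X=2) = 0 + 1/42 + 1/42 = 1/21
H(X) = -[(4/7)·log₂(4/7) + (8/21)·log₂(8/21) + (1/21)·log₂(1/21)]
  = 0.46135 + 0.53041 + 0.20916 = 1.2009 bits

H(Y|X) = H(X,Y) - H(X) = 2.5805 - 1.2009 = 1.3796 bits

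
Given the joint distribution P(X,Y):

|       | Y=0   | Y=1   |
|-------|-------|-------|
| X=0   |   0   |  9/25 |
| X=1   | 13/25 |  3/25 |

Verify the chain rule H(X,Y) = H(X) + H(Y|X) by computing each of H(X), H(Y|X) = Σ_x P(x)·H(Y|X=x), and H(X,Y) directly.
H(X) = 0.9427 bits, H(Y|X) = 0.4456 bits, H(X,Y) = 1.3883 bits

Marginal of X (row sums):
  P(X=0) = 0 + 9/25 = 9/25
  P(X=1) = 13/25 + 3/25 = 16/25
H(X) = -[(9/25)·log₂(9/25) + (16/25)·log₂(16/25)]
  = 0.5306 + 0.4121 = 0.9427 bits

H(Y|X) = Σ_x P(x)·H(Y|X=x):
  X=0: P(X=0) = 9/25, P(Y|X=0) = (0, 1) → H(Y|X=0) = 0.0000
  X=1: P(X=1) = 16/25, P(Y|X=1) = (13/16, 3/16) → H(Y|X=1) = 0.6962
H(Y|X) = (9/25)·0.0000 + (16/25)·0.6962 = 0.4456 bits

H(X,Y) = -Σ_{x,y} P(x,y) log₂ P(x,y). Per-cell terms -P(x,y)·log₂P(x,y):
  X=0: 0.0000, 0.5306
  X=1: 0.4906, 0.3671
  (cells with P = 0 contribute 0)
Sum of the 4 terms: H(X,Y) = 1.3883 bits

Chain rule check:
  H(X) + H(Y|X) = 0.9427 + 0.4456 = 1.3883 bits
  H(X,Y) = 1.3883 bits
✓ Chain rule verified.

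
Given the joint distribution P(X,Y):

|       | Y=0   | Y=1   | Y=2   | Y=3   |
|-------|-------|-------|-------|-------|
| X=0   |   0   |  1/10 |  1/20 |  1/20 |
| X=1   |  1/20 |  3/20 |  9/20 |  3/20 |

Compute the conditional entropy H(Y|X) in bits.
1.5980 bits

H(Y|X) = H(X,Y) - H(X)

H(X,Y) = -Σ_{x,y} P(x,y) log₂ P(x,y). Per-cell terms -P(x,y)·log₂P(x,y):
  X=0: 0.00000, 0.33219, 0.21610, 0.21610
  X=1: 0.21610, 0.41054, 0.51840, 0.41054
  (cells with P = 0 contribute 0)
Sum of the 8 terms: H(X,Y) = 2.31997 bits

Marginal of X (row sums):
  P(X=0) = 0 + 1/10 + 1/20 + 1/20 = 1/5
  P(X=1) = 1/20 + 3/20 + 9/20 + 3/20 = 4/5
H(X) = -[(1/5)·log₂(1/5) + (4/5)·log₂(4/5)]
  = 0.46439 + 0.25754 = 0.72193 bits

H(Y|X) = H(X,Y) - H(X) = 2.31997 - 0.72193 = 1.5980 bits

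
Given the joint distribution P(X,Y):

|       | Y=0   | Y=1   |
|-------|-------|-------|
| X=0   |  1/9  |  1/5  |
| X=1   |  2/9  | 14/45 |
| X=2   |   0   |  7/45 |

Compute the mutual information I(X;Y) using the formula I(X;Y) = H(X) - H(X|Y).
0.1032 bits

I(X;Y) = H(X) - H(X|Y)

Marginal of X (row sums):
  P(X=0) = 1/9 + 1/5 = 14/45
  P(X=1) = 2/9 + 14/45 = 8/15
  P(X=2) = 0 + 7/45 = 7/45
H(X) = -[(14/45)·log₂(14/45) + (8/15)·log₂(8/15) + (7/45)·log₂(7/45)]
  = 0.524066 + 0.483675 + 0.417589 = 1.42533 bits

Marginal of Y (column sums):
  P(Y=0) = 1/9 + 2/9 + 0 = 1/3
  P(Y=1) = 1/5 + 14/45 + 7/45 = 2/3
H(X|Y) = Σ_y P(y)·H(X|Y=y):
  Y=0: P(Y=0) = 1/3, P(X|Y=0) = (1/3, 2/3, 0) → H(X|Y=0) = 0.918296
  Y=1: P(Y=1) = 2/3, P(X|Y=1) = (3/10, 7/15, 7/30) → H(X|Y=1) = 1.524098
H(X|Y) = (1/3)·0.918296 + (2/3)·1.524098 = 1.32216 bits

I(X;Y) = H(X) - H(X|Y) = 1.42533 - 1.32216 = 0.1032 bits

Cross-check via I(X;Y) = H(X) + H(Y) - H(X,Y): computing H(Y) from the column sums and H(X,Y) from the 6 cells in the same way gives H(Y) = 0.91830 bits and H(X,Y) = 2.24046 bits, so
I(X;Y) = 1.42533 + 0.91830 - 2.24046 = 0.1032 bits ✓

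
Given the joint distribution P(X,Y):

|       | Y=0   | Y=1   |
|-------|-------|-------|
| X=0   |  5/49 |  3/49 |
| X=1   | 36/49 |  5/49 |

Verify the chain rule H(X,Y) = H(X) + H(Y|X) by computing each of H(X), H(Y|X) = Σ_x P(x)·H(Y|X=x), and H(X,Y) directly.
H(X) = 0.6421 bits, H(Y|X) = 0.6034 bits, H(X,Y) = 1.2455 bits

Marginal of X (row sums):
  P(X=0) = 5/49 + 3/49 = 8/49
  P(X=1) = 36/49 + 5/49 = 41/49
H(X) = -[(8/49)·log₂(8/49) + (41/49)·log₂(41/49)]
  = 0.4269 + 0.2152 = 0.6421 bits

H(Y|X) = Σ_x P(x)·H(Y|X=x):
  X=0: P(X=0) = 8/49, P(Y|X=0) = (5/8, 3/8) → H(Y|X=0) = 0.9544
  X=1: P(X=1) = 41/49, P(Y|X=1) = (36/41, 5/41) → H(Y|X=1) = 0.5349
H(Y|X) = (8/49)·0.9544 + (41/49)·0.5349 = 0.6034 bits

H(X,Y) = -Σ_{x,y} P(x,y) log₂ P(x,y). Per-cell terms -P(x,y)·log₂P(x,y):
  X=0: 0.3360, 0.2467
  X=1: 0.3268, 0.3360
Sum of the 4 terms: H(X,Y) = 1.2455 bits

Chain rule check:
  H(X) + H(Y|X) = 0.6421 + 0.6034 = 1.2455 bits
  H(X,Y) = 1.2455 bits
✓ Chain rule verified.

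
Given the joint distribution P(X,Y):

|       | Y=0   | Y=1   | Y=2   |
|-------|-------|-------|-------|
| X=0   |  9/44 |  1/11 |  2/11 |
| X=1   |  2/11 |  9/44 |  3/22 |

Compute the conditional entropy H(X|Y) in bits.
0.9620 bits

H(X|Y) = H(X,Y) - H(Y)

H(X,Y) = -Σ_{x,y} P(x,y) log₂ P(x,y). Per-cell terms -P(x,y)·log₂P(x,y):
  X=0: 0.46831, 0.31449, 0.44717
  X=1: 0.44717, 0.46831, 0.39197
Sum of the 6 terms: H(X,Y) = 2.5374 bits

Marginal of Y (column sums):
  P(Y=0) = 9/44 + 2/11 = 17/44
  P(Y=1) = 1/11 + 9/44 = 13/44
  P(Y=2) = 2/11 + 3/22 = 7/22
H(Y) = -[(17/44)·log₂(17/44) + (13/44)·log₂(13/44) + (7/22)·log₂(7/22)]
  = 0.53008 + 0.51970 + 0.52566 = 1.5754 bits

H(X|Y) = H(X,Y) - H(Y) = 2.5374 - 1.5754 = 0.9620 bits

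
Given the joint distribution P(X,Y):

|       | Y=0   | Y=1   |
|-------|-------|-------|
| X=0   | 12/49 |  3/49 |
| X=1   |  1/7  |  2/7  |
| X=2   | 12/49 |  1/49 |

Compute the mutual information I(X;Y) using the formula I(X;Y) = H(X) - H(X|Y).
0.2303 bits

I(X;Y) = H(X) - H(X|Y)

Marginal of X (row sums):
  P(X=0) = 12/49 + 3/49 = 15/49
  P(X=1) = 1/7 + 2/7 = 3/7
  P(X=2) = 12/49 + 1/49 = 13/49
H(X) = -[(15/49)·log₂(15/49) + (3/7)·log₂(3/7) + (13/49)·log₂(13/49)]
  = 0.5228 + 0.5239 + 0.5079 = 1.5546 bits

Marginal of Y (column sums):
  P(Y=0) = 12/49 + 1/7 + 12/49 = 31/49
  P(Y=1) = 3/49 + 2/7 + 1/49 = 18/49
H(X|Y) = Σ_y P(y)·H(X|Y=y):
  Y=0: P(Y=0) = 31/49, P(X|Y=0) = (12/31, 7/31, 12/31) → H(X|Y=0) = 1.5448
  Y=1: P(Y=1) = 18/49, P(X|Y=1) = (1/6, 7/9, 1/18) → H(X|Y=1) = 0.9445
H(X|Y) = (31/49)·1.5448 + (18/49)·0.9445 = 1.3243 bits

I(X;Y) = H(X) - H(X|Y) = 1.5546 - 1.3243 = 0.2303 bits

Cross-check via I(X;Y) = H(X) + H(Y) - H(X,Y): computing H(Y) from the column sums and H(X,Y) from the 6 cells in the same way gives H(Y) = 0.9486 bits and H(X,Y) = 2.2729 bits, so
I(X;Y) = 1.5546 + 0.9486 - 2.2729 = 0.2303 bits ✓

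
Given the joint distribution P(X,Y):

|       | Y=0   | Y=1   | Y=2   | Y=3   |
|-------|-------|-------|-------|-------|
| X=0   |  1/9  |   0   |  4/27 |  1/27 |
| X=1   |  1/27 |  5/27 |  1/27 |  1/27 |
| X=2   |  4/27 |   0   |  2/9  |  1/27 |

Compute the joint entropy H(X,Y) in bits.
2.9818 bits

H(X,Y) = -Σ_{x,y} P(x,y) log₂ P(x,y). Per-cell terms -P(x,y)·log₂P(x,y):
  X=0: 0.35221, 0.00000, 0.40813, 0.17611
  X=1: 0.17611, 0.45055, 0.17611, 0.17611
  X=2: 0.40813, 0.00000, 0.48221, 0.17611
  (cells with P = 0 contribute 0)
Sum of the 12 terms: H(X,Y) = 2.9818 bits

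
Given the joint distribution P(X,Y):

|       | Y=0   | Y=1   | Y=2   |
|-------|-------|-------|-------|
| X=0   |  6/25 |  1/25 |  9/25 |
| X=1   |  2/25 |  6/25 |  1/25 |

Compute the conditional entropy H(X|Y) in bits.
0.6129 bits

H(X|Y) = H(X,Y) - H(Y)

H(X,Y) = -Σ_{x,y} P(x,y) log₂ P(x,y). Per-cell terms -P(x,y)·log₂P(x,y):
  X=0: 0.4941, 0.1858, 0.5306
  X=1: 0.2915, 0.4941, 0.1858
Sum of the 6 terms: H(X,Y) = 2.1819 bits

Marginal of Y (column sums):
  P(Y=0) = 6/25 + 2/25 = 8/25
  P(Y=1) = 1/25 + 6/25 = 7/25
  P(Y=2) = 9/25 + 1/25 = 2/5
H(Y) = -[(8/25)·log₂(8/25) + (7/25)·log₂(7/25) + (2/5)·log₂(2/5)]
  = 0.5260 + 0.5142 + 0.5288 = 1.5690 bits

H(X|Y) = H(X,Y) - H(Y) = 2.1819 - 1.5690 = 0.6129 bits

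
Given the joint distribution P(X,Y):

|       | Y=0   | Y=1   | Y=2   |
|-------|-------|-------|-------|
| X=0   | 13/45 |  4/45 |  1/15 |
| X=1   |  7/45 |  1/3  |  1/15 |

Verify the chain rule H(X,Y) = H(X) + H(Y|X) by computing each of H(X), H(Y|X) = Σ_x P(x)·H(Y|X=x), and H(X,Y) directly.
H(X) = 0.9911 bits, H(Y|X) = 1.3037 bits, H(X,Y) = 2.2947 bits

Marginal of X (row sums):
  P(X=0) = 13/45 + 4/45 + 1/15 = 4/9
  P(X=1) = 7/45 + 1/3 + 1/15 = 5/9
H(X) = -[(4/9)·log₂(4/9) + (5/9)·log₂(5/9)]
  = 0.51997 + 0.47111 = 0.9911 bits

H(Y|X) = Σ_x P(x)·H(Y|X=x):
  X=0: P(X=0) = 4/9, P(Y|X=0) = (13/20, 1/5, 3/20) → H(Y|X=0) = 1.27890
  X=1: P(X=1) = 5/9, P(Y|X=1) = (7/25, 3/5, 3/25) → H(Y|X=1) = 1.32347
H(Y|X) = (4/9)·1.27890 + (5/9)·1.32347 = 1.3037 bits

H(X,Y) = -Σ_{x,y} P(x,y) log₂ P(x,y). Per-cell terms -P(x,y)·log₂P(x,y):
  X=0: 0.51752, 0.31039, 0.26046
  X=1: 0.41759, 0.52832, 0.26046
Sum of the 6 terms: H(X,Y) = 2.2947 bits

Chain rule check:
  H(X) + H(Y|X) = 0.9911 + 1.3037 = 2.2948 bits
  H(X,Y) = 2.2947 bits
✓ Chain rule verified (Δ = 0.0001 is 4-dp rounding noise: each of the three values was rounded independently).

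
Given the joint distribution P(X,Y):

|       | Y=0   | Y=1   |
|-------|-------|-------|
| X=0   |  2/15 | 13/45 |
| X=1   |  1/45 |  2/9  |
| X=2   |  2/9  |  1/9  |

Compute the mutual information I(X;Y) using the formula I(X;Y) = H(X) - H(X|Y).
0.1630 bits

I(X;Y) = H(X) - H(X|Y)

Marginal of X (row sums):
  P(X=0) = 2/15 + 13/45 = 19/45
  P(X=1) = 1/45 + 2/9 = 11/45
  P(X=2) = 2/9 + 1/9 = 1/3
H(X) = -[(19/45)·log₂(19/45) + (11/45)·log₂(11/45) + (1/3)·log₂(1/3)]
  = 0.5252 + 0.4968 + 0.5283 = 1.5503 bits

Marginal of Y (column sums):
  P(Y=0) = 2/15 + 1/45 + 2/9 = 17/45
  P(Y=1) = 13/45 + 2/9 + 1/9 = 28/45
H(X|Y) = Σ_y P(y)·H(X|Y=y):
  Y=0: P(Y=0) = 17/45, P(X|Y=0) = (6/17, 1/17, 10/17) → H(X|Y=0) = 1.2210
  Y=1: P(Y=1) = 28/45, P(X|Y=1) = (13/28, 5/14, 5/28) → H(X|Y=1) = 1.4883
H(X|Y) = (17/45)·1.2210 + (28/45)·1.4883 = 1.3873 bits

I(X;Y) = H(X) - H(X|Y) = 1.5503 - 1.3873 = 0.1630 bits

Cross-check via I(X;Y) = H(X) + H(Y) - H(X,Y): computing H(Y) from the column sums and H(X,Y) from the 6 cells in the same way gives H(Y) = 0.9565 bits and H(X,Y) = 2.3438 bits, so
I(X;Y) = 1.5503 + 0.9565 - 2.3438 = 0.1630 bits ✓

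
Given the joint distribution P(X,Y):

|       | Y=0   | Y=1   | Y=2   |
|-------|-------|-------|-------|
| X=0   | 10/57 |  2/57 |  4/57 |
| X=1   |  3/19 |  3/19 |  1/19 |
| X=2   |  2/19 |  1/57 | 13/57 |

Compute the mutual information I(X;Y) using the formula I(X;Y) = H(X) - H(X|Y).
0.2262 bits

I(X;Y) = H(X) - H(X|Y)

Marginal of X (row sums):
  P(X=0) = 10/57 + 2/57 + 4/57 = 16/57
  P(X=1) = 3/19 + 3/19 + 1/19 = 7/19
  P(X=2) = 2/19 + 1/57 + 13/57 = 20/57
H(X) = -[(16/57)·log₂(16/57) + (7/19)·log₂(7/19) + (20/57)·log₂(20/57)]
  = 0.5145 + 0.5307 + 0.5302 = 1.5754 bits

Marginal of Y (column sums):
  P(Y=0) = 10/57 + 3/19 + 2/19 = 25/57
  P(Y=1) = 2/57 + 3/19 + 1/57 = 4/19
  P(Y=2) = 4/57 + 1/19 + 13/57 = 20/57
H(X|Y) = Σ_y P(y)·H(X|Y=y):
  Y=0: P(Y=0) = 25/57, P(X|Y=0) = (2/5, 9/25, 6/25) → H(X|Y=0) = 1.5535
  Y=1: P(Y=1) = 4/19, P(X|Y=1) = (1/6, 3/4, 1/12) → H(X|Y=1) = 1.0409
  Y=2: P(Y=2) = 20/57, P(X|Y=2) = (1/5, 3/20, 13/20) → H(X|Y=2) = 1.2789
H(X|Y) = (25/57)·1.5535 + (4/19)·1.0409 + (20/57)·1.2789 = 1.3492 bits

I(X;Y) = H(X) - H(X|Y) = 1.5754 - 1.3492 = 0.2262 bits

Cross-check via I(X;Y) = H(X) + H(Y) - H(X,Y): computing H(Y) from the column sums and H(X,Y) from the 9 cells in the same way gives H(Y) = 1.5249 bits and H(X,Y) = 2.8741 bits, so
I(X;Y) = 1.5754 + 1.5249 - 2.8741 = 0.2262 bits ✓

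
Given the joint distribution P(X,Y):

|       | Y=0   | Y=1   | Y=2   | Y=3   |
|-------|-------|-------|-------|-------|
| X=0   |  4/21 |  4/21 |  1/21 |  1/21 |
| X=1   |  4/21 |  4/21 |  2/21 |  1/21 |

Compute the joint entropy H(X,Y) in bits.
2.7733 bits

H(X,Y) = -Σ_{x,y} P(x,y) log₂ P(x,y). Per-cell terms -P(x,y)·log₂P(x,y):
  X=0: 0.45568, 0.45568, 0.20916, 0.20916
  X=1: 0.45568, 0.45568, 0.32308, 0.20916
Sum of the 8 terms: H(X,Y) = 2.7733 bits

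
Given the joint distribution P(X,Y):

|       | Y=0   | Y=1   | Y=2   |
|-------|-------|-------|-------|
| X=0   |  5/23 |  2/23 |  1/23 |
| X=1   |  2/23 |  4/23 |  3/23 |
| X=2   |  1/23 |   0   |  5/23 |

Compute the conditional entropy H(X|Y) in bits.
1.2202 bits

H(X|Y) = H(X,Y) - H(Y)

H(X,Y) = -Σ_{x,y} P(x,y) log₂ P(x,y). Per-cell terms -P(x,y)·log₂P(x,y):
  X=0: 0.4786161, 0.3063967, 0.1966766
  X=1: 0.3063967, 0.4388803, 0.3832956
  X=2: 0.1966766, 0.0000000, 0.4786161
  (cells with P = 0 contribute 0)
Sum of the 9 terms: H(X,Y) = 2.785555 bits

Marginal of Y (column sums):
  P(Y=0) = 5/23 + 2/23 + 1/23 = 8/23
  P(Y=1) = 2/23 + 4/23 + 0 = 6/23
  P(Y=2) = 1/23 + 3/23 + 5/23 = 9/23
H(Y) = -[(8/23)·log₂(8/23) + (6/23)·log₂(6/23) + (9/23)·log₂(9/23)]
  = 0.5299346 + 0.5057216 + 0.5296840 = 1.565340 bits

H(X|Y) = H(X,Y) - H(Y) = 2.785555 - 1.565340 = 1.2202 bits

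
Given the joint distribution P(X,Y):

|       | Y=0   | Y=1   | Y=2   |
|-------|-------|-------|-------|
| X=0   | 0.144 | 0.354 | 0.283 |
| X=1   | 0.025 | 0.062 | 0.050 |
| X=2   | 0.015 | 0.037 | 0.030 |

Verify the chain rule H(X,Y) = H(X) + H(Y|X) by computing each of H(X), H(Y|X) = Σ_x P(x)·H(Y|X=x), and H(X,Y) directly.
H(X) = 0.9673 bits, H(Y|X) = 1.4976 bits, H(X,Y) = 2.4648 bits

Marginal of X (row sums):
  P(X=0) = 0.144 + 0.354 + 0.283 = 0.781
  P(X=1) = 0.025 + 0.062 + 0.050 = 0.137
  P(X=2) = 0.015 + 0.037 + 0.030 = 0.082
H(X) = -[0.781·log₂(0.781) + 0.137·log₂(0.137) + 0.082·log₂(0.082)]
  = 0.27851 + 0.39288 + 0.29588 = 0.9673 bits

H(Y|X) = Σ_x P(x)·H(Y|X=x):
  X=0: P(X=0) = 0.781, P(Y|X=0) = (144/781, 354/781, 283/781) → H(Y|X=0) = 1.49786
  X=1: P(X=1) = 0.137, P(Y|X=1) = (25/137, 62/137, 50/137) → H(Y|X=1) = 1.49621
  X=2: P(X=2) = 0.082, P(Y|X=2) = (15/82, 37/82, 15/41) → H(Y|X=2) = 1.49707
H(Y|X) = 0.781·1.49786 + 0.137·1.49621 + 0.082·1.49707 = 1.4976 bits

H(X,Y) = -Σ_{x,y} P(x,y) log₂ P(x,y). Per-cell terms -P(x,y)·log₂P(x,y):
  X=0: 0.40260, 0.53036, 0.51538
  X=1: 0.13305, 0.24872, 0.21610
  X=2: 0.09088, 0.17598, 0.15177
Sum of the 9 terms: H(X,Y) = 2.4648 bits

Chain rule check:
  H(X) + H(Y|X) = 0.9673 + 1.4976 = 2.4649 bits
  H(X,Y) = 2.4648 bits
✓ Chain rule verified (Δ = 0.0001 is 4-dp rounding noise: each of the three values was rounded independently).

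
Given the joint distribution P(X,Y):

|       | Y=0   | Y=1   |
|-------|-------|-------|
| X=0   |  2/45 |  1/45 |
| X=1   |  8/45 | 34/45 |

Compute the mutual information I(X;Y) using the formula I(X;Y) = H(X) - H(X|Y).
0.0473 bits

I(X;Y) = H(X) - H(X|Y)

Marginal of X (row sums):
  P(X=0) = 2/45 + 1/45 = 1/15
  P(X=1) = 8/45 + 34/45 = 14/15
H(X) = -[(1/15)·log₂(1/15) + (14/15)·log₂(14/15)]
  = 0.260459 + 0.092900 = 0.353359 bits

Marginal of Y (column sums):
  P(Y=0) = 2/45 + 8/45 = 2/9
  P(Y=1) = 1/45 + 34/45 = 7/9
H(X|Y) = Σ_y P(y)·H(X|Y=y):
  Y=0: P(Y=0) = 2/9, P(X|Y=0) = (1/5, 4/5) → H(X|Y=0) = 0.721928
  Y=1: P(Y=1) = 7/9, P(X|Y=1) = (1/35, 34/35) → H(X|Y=1) = 0.187176
H(X|Y) = (2/9)·0.721928 + (7/9)·0.187176 = 0.306010 bits

I(X;Y) = H(X) - H(X|Y) = 0.353359 - 0.306010 = 0.0473 bits

Cross-check via I(X;Y) = H(X) + H(Y) - H(X,Y): computing H(Y) from the column sums and H(X,Y) from the 4 cells in the same way gives H(Y) = 0.764205 bits and H(X,Y) = 1.070215 bits, so
I(X;Y) = 0.353359 + 0.764205 - 1.070215 = 0.0473 bits ✓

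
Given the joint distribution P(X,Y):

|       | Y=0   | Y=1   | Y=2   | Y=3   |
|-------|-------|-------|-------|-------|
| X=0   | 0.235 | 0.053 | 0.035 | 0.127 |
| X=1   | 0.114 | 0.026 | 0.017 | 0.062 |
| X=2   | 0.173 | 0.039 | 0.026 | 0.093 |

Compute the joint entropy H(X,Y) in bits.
3.1817 bits

H(X,Y) = -Σ_{x,y} P(x,y) log₂ P(x,y). Per-cell terms -P(x,y)·log₂P(x,y):
  X=0: 0.49098, 0.22461, 0.16928, 0.37809
  X=1: 0.35715, 0.13690, 0.09993, 0.24872
  X=2: 0.43789, 0.18253, 0.13690, 0.31868
Sum of the 12 terms: H(X,Y) = 3.1817 bits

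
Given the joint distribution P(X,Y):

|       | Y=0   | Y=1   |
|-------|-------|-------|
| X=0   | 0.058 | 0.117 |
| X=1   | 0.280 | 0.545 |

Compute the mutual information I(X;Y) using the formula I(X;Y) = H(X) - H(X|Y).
0.0000 bits

I(X;Y) = H(X) - H(X|Y)

Marginal of X (row sums):
  P(X=0) = 0.058 + 0.117 = 0.175
  P(X=1) = 0.280 + 0.545 = 0.825
H(X) = -[0.175·log₂(0.175) + 0.825·log₂(0.825)]
  = 0.44005 + 0.22897 = 0.6690 bits

Marginal of Y (column sums):
  P(Y=0) = 0.058 + 0.280 = 0.338
  P(Y=1) = 0.117 + 0.545 = 0.662
H(X|Y) = Σ_y P(y)·H(X|Y=y):
  Y=0: P(Y=0) = 0.338, P(X|Y=0) = (29/169, 140/169) → H(X|Y=0) = 0.66135
  Y=1: P(Y=1) = 0.662, P(X|Y=1) = (117/662, 545/662) → H(X|Y=1) = 0.67289
H(X|Y) = 0.338·0.66135 + 0.662·0.67289 = 0.6690 bits

I(X;Y) = H(X) - H(X|Y) = 0.6690 - 0.6690 = 0.0000 bits

Cross-check via I(X;Y) = H(X) + H(Y) - H(X,Y): computing H(Y) from the column sums and H(X,Y) from the 4 cells in the same way gives H(Y) = 0.9229 bits and H(X,Y) = 1.5919 bits, so
I(X;Y) = 0.6690 + 0.9229 - 1.5919 = 0.0000 bits ✓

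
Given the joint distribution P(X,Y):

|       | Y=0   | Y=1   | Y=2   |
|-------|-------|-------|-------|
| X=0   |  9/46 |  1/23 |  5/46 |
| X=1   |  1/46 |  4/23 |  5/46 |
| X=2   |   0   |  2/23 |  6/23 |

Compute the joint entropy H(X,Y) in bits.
2.7243 bits

H(X,Y) = -Σ_{x,y} P(x,y) log₂ P(x,y). Per-cell terms -P(x,y)·log₂P(x,y):
  X=0: 0.4605, 0.1967, 0.3480
  X=1: 0.1201, 0.4389, 0.3480
  X=2: 0.0000, 0.3064, 0.5057
  (cells with P = 0 contribute 0)
Sum of the 9 terms: H(X,Y) = 2.7243 bits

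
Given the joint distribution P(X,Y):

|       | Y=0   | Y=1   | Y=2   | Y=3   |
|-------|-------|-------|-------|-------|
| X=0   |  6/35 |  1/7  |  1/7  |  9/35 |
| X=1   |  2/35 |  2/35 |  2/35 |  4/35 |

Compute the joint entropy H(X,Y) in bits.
2.8076 bits

H(X,Y) = -Σ_{x,y} P(x,y) log₂ P(x,y). Per-cell terms -P(x,y)·log₂P(x,y):
  X=0: 0.43617, 0.40105, 0.40105, 0.50383
  X=1: 0.23596, 0.23596, 0.23596, 0.35763
Sum of the 8 terms: H(X,Y) = 2.8076 bits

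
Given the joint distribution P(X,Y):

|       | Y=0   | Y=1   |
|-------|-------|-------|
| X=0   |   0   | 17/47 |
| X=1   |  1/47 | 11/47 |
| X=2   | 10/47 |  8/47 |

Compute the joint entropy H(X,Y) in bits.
2.0491 bits

H(X,Y) = -Σ_{x,y} P(x,y) log₂ P(x,y). Per-cell terms -P(x,y)·log₂P(x,y):
  X=0: 0.0000, 0.5307
  X=1: 0.1182, 0.4904
  X=2: 0.4750, 0.4348
  (cells with P = 0 contribute 0)
Sum of the 6 terms: H(X,Y) = 2.0491 bits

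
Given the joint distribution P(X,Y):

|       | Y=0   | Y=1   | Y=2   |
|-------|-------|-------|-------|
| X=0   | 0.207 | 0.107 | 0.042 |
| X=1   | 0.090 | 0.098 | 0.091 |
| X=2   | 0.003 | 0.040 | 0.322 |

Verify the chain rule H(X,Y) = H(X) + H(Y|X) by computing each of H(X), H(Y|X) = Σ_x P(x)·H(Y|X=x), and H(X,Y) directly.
H(X) = 1.5750 bits, H(Y|X) = 1.1255 bits, H(X,Y) = 2.7005 bits

Marginal of X (row sums):
  P(X=0) = 0.207 + 0.107 + 0.042 = 0.356
  P(X=1) = 0.090 + 0.098 + 0.091 = 0.279
  P(X=2) = 0.003 + 0.040 + 0.322 = 0.365
H(X) = -[0.356·log₂(0.356) + 0.279·log₂(0.279) + 0.365·log₂(0.365)]
  = 0.53046 + 0.51382 + 0.53072 = 1.5750 bits

H(Y|X) = Σ_x P(x)·H(Y|X=x):
  X=0: P(X=0) = 0.356, P(Y|X=0) = (207/356, 107/356, 21/178) → H(Y|X=0) = 1.33987
  X=1: P(X=1) = 0.279, P(Y|X=1) = (10/31, 98/279, 91/279) → H(Y|X=1) = 1.58391
  X=2: P(X=2) = 0.365, P(Y|X=2) = (3/365, 8/73, 322/365) → H(Y|X=2) = 0.56603
H(Y|X) = 0.356·1.33987 + 0.279·1.58391 + 0.365·0.56603 = 1.1255 bits

H(X,Y) = -Σ_{x,y} P(x,y) log₂ P(x,y). Per-cell terms -P(x,y)·log₂P(x,y):
  X=0: 0.47037, 0.34500, 0.19209
  X=1: 0.31265, 0.32841, 0.31468
  X=2: 0.02514, 0.18575, 0.52643
Sum of the 9 terms: H(X,Y) = 2.7005 bits

Chain rule check:
  H(X) + H(Y|X) = 1.5750 + 1.1255 = 2.7005 bits
  H(X,Y) = 2.7005 bits
✓ Chain rule verified.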